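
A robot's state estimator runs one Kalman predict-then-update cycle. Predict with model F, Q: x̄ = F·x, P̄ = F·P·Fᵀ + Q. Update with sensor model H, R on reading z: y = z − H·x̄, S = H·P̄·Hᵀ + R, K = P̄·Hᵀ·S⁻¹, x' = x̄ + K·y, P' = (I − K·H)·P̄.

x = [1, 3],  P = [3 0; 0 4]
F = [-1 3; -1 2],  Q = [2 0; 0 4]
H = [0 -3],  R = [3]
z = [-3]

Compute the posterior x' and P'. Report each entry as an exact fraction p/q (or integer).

x̄ = F·x = [8, 5]
P̄ = F·P·Fᵀ + Q = [41 27; 27 23]
y = z − H·x̄ = [12]
S = H·P̄·Hᵀ + R = [210]
K = P̄·Hᵀ·S⁻¹ = [-27/70; -23/70]
x' = x̄ + K·y = [118/35, 37/35]
P' = (I − K·H)·P̄ = [683/70 27/70; 27/70 23/70]

x' = [118/35, 37/35]
P' = [683/70 27/70; 27/70 23/70]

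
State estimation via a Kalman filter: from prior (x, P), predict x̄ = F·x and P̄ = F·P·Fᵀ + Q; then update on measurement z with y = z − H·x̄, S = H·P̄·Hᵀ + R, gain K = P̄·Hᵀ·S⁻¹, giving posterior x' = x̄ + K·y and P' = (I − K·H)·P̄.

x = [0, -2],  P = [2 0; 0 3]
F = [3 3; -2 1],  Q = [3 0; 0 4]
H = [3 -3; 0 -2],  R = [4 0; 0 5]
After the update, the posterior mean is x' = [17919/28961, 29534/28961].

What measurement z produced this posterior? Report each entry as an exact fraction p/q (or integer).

z = [-1, -3]

x̄ = F·x = [-6, -2]
P̄ = F·P·Fᵀ + Q = [48 -3; -3 15]
S = H·P̄·Hᵀ + R = [625 108; 108 65]
K = P̄·Hᵀ·S⁻¹ = [9297/28961 -12774/28961; -270/28961 -12918/28961]
x' − x̄ = [191685/28961, 87456/28961] = K·y
y = (KᵀK)⁻¹·Kᵀ·(x' − x̄) = [11, -7]
z = y + H·x̄ = [11, -7] + [-12, 4] = [-1, -3]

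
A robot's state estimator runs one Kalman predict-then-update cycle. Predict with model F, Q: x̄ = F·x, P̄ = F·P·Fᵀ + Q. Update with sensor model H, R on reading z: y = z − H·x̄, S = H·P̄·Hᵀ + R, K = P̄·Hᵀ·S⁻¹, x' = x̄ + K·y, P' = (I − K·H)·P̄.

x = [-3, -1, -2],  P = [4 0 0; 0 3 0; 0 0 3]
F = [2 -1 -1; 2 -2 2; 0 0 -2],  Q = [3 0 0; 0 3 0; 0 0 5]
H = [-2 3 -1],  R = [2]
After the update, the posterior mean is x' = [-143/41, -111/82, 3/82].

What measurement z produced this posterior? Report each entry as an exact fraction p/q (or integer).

x̄ = F·x = [-3, -8, 4]
P̄ = F·P·Fᵀ + Q = [25 16 6; 16 43 -12; 6 -12 17]
S = H·P̄·Hᵀ + R = [410]
K = P̄·Hᵀ·S⁻¹ = [-4/205; 109/410; -13/82]
x' − x̄ = [-20/41, 545/82, -325/82] = K·y
y = (KᵀK)⁻¹·Kᵀ·(x' − x̄) = [25]
z = y + H·x̄ = [25] + [-22] = [3]

z = [3]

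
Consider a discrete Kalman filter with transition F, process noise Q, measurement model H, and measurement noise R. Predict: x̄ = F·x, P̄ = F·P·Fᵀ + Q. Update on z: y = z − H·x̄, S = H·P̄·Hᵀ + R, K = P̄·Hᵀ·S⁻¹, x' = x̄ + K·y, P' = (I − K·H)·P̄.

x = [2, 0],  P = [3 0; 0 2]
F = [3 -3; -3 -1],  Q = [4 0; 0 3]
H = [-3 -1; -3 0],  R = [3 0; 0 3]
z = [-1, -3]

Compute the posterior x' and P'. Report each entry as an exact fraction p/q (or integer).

x' = [162/149, -5111/2086]
P' = [91/298 -123/149; -123/149 10191/2086]

x̄ = F·x = [6, -6]
P̄ = F·P·Fᵀ + Q = [49 -21; -21 32]
y = z − H·x̄ = [11, 15]
S = H·P̄·Hᵀ + R = [350 378; 378 444]
K = P̄·Hᵀ·S⁻¹ = [-9/298 -91/298; -1675/2086 123/149]
x' = x̄ + K·y = [162/149, -5111/2086]
P' = (I − K·H)·P̄ = [91/298 -123/149; -123/149 10191/2086]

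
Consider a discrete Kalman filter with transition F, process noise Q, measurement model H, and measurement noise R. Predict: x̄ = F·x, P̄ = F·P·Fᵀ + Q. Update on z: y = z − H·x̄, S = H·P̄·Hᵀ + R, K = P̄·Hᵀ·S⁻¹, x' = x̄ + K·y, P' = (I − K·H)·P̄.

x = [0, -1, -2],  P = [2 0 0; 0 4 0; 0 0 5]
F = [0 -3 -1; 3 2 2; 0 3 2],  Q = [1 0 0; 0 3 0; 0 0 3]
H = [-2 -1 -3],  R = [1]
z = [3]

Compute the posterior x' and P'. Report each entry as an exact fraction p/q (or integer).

x' = [433/333, -304/333, -175/111]
P' = [6242/333 -674/333 -1322/111; -674/333 4340/333 -319/111; -1322/111 -319/111 334/37]

x̄ = F·x = [5, -6, -7]
P̄ = F·P·Fᵀ + Q = [42 -34 -46; -34 57 44; -46 44 59]
y = z − H·x̄ = [-14]
S = H·P̄·Hᵀ + R = [333]
K = P̄·Hᵀ·S⁻¹ = [88/333; -121/333; -43/111]
x' = x̄ + K·y = [433/333, -304/333, -175/111]
P' = (I − K·H)·P̄ = [6242/333 -674/333 -1322/111; -674/333 4340/333 -319/111; -1322/111 -319/111 334/37]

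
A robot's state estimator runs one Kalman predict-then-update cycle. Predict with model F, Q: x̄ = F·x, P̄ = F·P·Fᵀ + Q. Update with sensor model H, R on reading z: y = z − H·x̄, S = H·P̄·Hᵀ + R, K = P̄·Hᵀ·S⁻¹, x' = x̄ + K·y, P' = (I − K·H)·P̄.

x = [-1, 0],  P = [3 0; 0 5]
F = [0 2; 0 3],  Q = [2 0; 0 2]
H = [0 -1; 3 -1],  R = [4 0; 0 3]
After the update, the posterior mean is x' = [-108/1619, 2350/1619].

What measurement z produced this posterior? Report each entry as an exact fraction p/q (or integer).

z = [-2, -2]

x̄ = F·x = [0, 0]
P̄ = F·P·Fᵀ + Q = [22 30; 30 47]
S = H·P̄·Hᵀ + R = [51 -43; -43 68]
K = P̄·Hᵀ·S⁻¹ = [-492/1619 546/1619; -1347/1619 172/1619]
x' − x̄ = [-108/1619, 2350/1619] = K·y
y = (KᵀK)⁻¹·Kᵀ·(x' − x̄) = [-2, -2]
z = y + H·x̄ = [-2, -2] + [0, 0] = [-2, -2]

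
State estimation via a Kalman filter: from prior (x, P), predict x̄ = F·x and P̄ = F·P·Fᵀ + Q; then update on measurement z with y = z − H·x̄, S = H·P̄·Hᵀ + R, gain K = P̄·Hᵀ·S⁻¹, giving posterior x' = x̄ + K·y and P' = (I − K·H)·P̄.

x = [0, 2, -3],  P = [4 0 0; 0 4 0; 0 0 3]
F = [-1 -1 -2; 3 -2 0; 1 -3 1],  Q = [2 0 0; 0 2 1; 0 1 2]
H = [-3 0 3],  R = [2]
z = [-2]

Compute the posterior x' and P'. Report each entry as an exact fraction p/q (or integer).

x' = [56/569, 2275/569, -348/569]
P' = [8918/569 5104/569 8878/569; 5104/569 15597/569 5186/569; 8878/569 5186/569 8964/569]

x̄ = F·x = [4, -4, -9]
P̄ = F·P·Fᵀ + Q = [22 -4 2; -4 54 37; 2 37 45]
y = z − H·x̄ = [37]
S = H·P̄·Hᵀ + R = [569]
K = P̄·Hᵀ·S⁻¹ = [-60/569; 123/569; 129/569]
x' = x̄ + K·y = [56/569, 2275/569, -348/569]
P' = (I − K·H)·P̄ = [8918/569 5104/569 8878/569; 5104/569 15597/569 5186/569; 8878/569 5186/569 8964/569]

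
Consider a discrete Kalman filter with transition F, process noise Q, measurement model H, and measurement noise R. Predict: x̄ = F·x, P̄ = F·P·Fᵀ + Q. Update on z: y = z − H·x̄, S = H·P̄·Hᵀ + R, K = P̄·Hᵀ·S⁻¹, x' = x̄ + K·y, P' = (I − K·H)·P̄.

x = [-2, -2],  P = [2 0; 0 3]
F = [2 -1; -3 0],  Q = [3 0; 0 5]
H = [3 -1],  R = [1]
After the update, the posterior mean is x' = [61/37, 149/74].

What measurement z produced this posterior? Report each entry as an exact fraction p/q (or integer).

x̄ = F·x = [-2, 6]
P̄ = F·P·Fᵀ + Q = [14 -12; -12 23]
S = H·P̄·Hᵀ + R = [222]
K = P̄·Hᵀ·S⁻¹ = [9/37; -59/222]
x' − x̄ = [135/37, -295/74] = K·y
y = (KᵀK)⁻¹·Kᵀ·(x' − x̄) = [15]
z = y + H·x̄ = [15] + [-12] = [3]

z = [3]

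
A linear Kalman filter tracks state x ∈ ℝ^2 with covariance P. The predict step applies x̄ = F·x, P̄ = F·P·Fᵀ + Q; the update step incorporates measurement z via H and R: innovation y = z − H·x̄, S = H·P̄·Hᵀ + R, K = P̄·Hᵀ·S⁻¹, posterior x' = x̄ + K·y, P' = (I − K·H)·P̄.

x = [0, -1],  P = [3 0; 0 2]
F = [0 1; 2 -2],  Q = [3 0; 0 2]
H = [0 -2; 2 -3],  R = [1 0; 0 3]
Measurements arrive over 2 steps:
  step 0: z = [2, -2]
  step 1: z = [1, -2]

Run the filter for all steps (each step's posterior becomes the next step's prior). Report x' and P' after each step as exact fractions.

step 0: x̄ = F·x = [-1, 2]
step 0: P̄ = F·P·Fᵀ + Q = [5 -4; -4 22]
step 0: y = z − H·x̄ = [6, 6]
step 0: S = H·P̄·Hᵀ + R = [89 148; 148 269]
step 0: K = P̄·Hᵀ·S⁻¹ = [-368/679 258/679; -884/2037 -74/2037]
step 0: x' = x̄ + K·y = [-1339/679, -558/679]
step 0: P' = (I − K·H)·P̄ = [663/679 184/679; 184/679 442/2037]
step 1: x̄ = F·x = [-558/679, -1562/679]
step 1: P̄ = F·P·Fᵀ + Q = [6553/2037 220/2037; 220/2037 9382/2037]
step 1: y = z − H·x̄ = [-2445/679, -704/97]
step 1: S = H·P̄·Hᵀ + R = [39565/2037 7916/291; 7916/291 16303/291]
step 1: K = P̄·Hᵀ·S⁻¹ = [-17296/33773 84570/236411; -42508/101319 -3958/101319]
step 1: x' = x̄ + K·y = [-372102/236411, -51286/101319]
step 1: P' = (I − K·H)·P̄ = [217659/236411 8648/33773; 8648/33773 21254/101319]

step 0: x' = [-1339/679, -558/679], P' = [663/679 184/679; 184/679 442/2037]
step 1: x' = [-372102/236411, -51286/101319], P' = [217659/236411 8648/33773; 8648/33773 21254/101319]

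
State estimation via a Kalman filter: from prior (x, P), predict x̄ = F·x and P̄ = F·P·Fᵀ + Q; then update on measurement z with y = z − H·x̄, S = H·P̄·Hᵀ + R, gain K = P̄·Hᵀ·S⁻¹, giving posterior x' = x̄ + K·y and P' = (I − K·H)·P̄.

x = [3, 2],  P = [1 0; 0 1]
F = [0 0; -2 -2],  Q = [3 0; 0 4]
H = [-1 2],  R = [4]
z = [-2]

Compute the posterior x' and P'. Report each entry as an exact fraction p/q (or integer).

x' = [-54/55, -118/55]
P' = [156/55 72/55; 72/55 84/55]

x̄ = F·x = [0, -10]
P̄ = F·P·Fᵀ + Q = [3 0; 0 12]
y = z − H·x̄ = [18]
S = H·P̄·Hᵀ + R = [55]
K = P̄·Hᵀ·S⁻¹ = [-3/55; 24/55]
x' = x̄ + K·y = [-54/55, -118/55]
P' = (I − K·H)·P̄ = [156/55 72/55; 72/55 84/55]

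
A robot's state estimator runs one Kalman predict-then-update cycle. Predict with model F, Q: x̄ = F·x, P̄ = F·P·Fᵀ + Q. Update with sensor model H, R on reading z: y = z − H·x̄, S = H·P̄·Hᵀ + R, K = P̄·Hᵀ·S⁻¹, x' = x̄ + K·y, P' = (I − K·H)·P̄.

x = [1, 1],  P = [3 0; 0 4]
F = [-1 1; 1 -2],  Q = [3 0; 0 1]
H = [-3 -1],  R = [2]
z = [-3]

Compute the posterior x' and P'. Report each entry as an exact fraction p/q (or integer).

x' = [38/23, -49/23]
P' = [99/46 -259/46; -259/46 751/46]

x̄ = F·x = [0, -1]
P̄ = F·P·Fᵀ + Q = [10 -11; -11 20]
y = z − H·x̄ = [-4]
S = H·P̄·Hᵀ + R = [46]
K = P̄·Hᵀ·S⁻¹ = [-19/46; 13/46]
x' = x̄ + K·y = [38/23, -49/23]
P' = (I − K·H)·P̄ = [99/46 -259/46; -259/46 751/46]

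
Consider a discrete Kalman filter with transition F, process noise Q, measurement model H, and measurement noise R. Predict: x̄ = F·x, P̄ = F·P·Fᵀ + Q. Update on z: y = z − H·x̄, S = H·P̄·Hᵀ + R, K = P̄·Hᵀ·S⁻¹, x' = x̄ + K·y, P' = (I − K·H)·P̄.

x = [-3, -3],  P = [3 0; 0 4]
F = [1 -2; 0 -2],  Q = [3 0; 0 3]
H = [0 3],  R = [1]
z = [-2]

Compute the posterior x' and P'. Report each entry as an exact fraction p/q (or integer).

x̄ = F·x = [3, 6]
P̄ = F·P·Fᵀ + Q = [22 16; 16 19]
y = z − H·x̄ = [-20]
S = H·P̄·Hᵀ + R = [172]
K = P̄·Hᵀ·S⁻¹ = [12/43; 57/172]
x' = x̄ + K·y = [-111/43, -27/43]
P' = (I − K·H)·P̄ = [370/43 4/43; 4/43 19/172]

x' = [-111/43, -27/43]
P' = [370/43 4/43; 4/43 19/172]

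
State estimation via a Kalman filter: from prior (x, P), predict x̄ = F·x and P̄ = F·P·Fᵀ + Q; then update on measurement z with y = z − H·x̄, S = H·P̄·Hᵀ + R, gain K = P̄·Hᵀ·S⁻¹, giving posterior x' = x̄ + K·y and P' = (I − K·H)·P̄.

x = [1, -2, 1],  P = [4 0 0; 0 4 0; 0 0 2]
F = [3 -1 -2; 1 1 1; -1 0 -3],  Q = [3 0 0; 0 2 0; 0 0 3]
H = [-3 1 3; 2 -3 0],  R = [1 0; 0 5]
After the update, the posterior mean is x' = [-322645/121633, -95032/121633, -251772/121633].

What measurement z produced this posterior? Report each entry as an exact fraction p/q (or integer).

z = [1, -3]

x̄ = F·x = [3, 0, -4]
P̄ = F·P·Fᵀ + Q = [51 4 0; 4 12 -10; 0 -10 25]
S = H·P̄·Hᵀ + R = [613 -208; -208 269]
K = P̄·Hᵀ·S⁻¹ = [-21361/121633 24178/121633; -13894/121633 -23404/121633; 23725/121633 31910/121633]
x' − x̄ = [-687544/121633, -95032/121633, 234760/121633] = K·y
y = (KᵀK)⁻¹·Kᵀ·(x' − x̄) = [22, -9]
z = y + H·x̄ = [22, -9] + [-21, 6] = [1, -3]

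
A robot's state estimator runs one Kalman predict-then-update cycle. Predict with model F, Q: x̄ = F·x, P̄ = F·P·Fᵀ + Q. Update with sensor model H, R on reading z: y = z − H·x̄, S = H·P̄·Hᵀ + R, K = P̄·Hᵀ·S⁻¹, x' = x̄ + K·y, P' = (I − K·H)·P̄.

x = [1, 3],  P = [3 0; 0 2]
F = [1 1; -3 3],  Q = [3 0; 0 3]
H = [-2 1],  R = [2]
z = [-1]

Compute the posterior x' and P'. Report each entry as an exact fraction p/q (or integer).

x' = [357/94, 309/47]
P' = [391/94 372/47; 372/47 798/47]

x̄ = F·x = [4, 6]
P̄ = F·P·Fᵀ + Q = [8 -3; -3 48]
y = z − H·x̄ = [1]
S = H·P̄·Hᵀ + R = [94]
K = P̄·Hᵀ·S⁻¹ = [-19/94; 27/47]
x' = x̄ + K·y = [357/94, 309/47]
P' = (I − K·H)·P̄ = [391/94 372/47; 372/47 798/47]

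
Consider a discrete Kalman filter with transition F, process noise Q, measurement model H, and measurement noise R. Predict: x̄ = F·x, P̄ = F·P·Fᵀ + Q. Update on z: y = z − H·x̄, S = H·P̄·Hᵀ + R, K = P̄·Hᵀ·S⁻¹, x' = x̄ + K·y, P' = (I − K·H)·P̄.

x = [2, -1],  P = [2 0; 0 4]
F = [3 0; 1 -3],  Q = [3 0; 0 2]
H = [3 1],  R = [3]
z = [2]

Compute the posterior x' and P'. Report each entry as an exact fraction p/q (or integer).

x' = [159/268, 61/134]
P' = [867/268 -1197/134; -1197/134 1839/67]

x̄ = F·x = [6, 5]
P̄ = F·P·Fᵀ + Q = [21 6; 6 40]
y = z − H·x̄ = [-21]
S = H·P̄·Hᵀ + R = [268]
K = P̄·Hᵀ·S⁻¹ = [69/268; 29/134]
x' = x̄ + K·y = [159/268, 61/134]
P' = (I − K·H)·P̄ = [867/268 -1197/134; -1197/134 1839/67]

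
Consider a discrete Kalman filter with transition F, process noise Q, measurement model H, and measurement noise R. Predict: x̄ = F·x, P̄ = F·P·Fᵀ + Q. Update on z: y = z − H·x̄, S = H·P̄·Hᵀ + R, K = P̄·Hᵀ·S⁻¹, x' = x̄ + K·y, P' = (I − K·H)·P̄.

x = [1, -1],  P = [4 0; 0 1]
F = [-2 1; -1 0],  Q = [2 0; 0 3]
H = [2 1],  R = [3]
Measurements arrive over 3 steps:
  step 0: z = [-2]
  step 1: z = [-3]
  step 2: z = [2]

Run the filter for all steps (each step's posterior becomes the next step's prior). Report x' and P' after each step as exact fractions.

step 0: x̄ = F·x = [-3, -1]
step 0: P̄ = F·P·Fᵀ + Q = [19 8; 8 7]
step 0: y = z − H·x̄ = [5]
step 0: S = H·P̄·Hᵀ + R = [118]
step 0: K = P̄·Hᵀ·S⁻¹ = [23/59; 23/118]
step 0: x' = x̄ + K·y = [-62/59, -3/118]
step 0: P' = (I − K·H)·P̄ = [63/59 -57/59; -57/59 297/118]
step 1: x̄ = F·x = [245/118, 62/59]
step 1: P̄ = F·P·Fᵀ + Q = [1493/118 183/59; 183/59 240/59]
step 1: y = z − H·x̄ = [-484/59]
step 1: S = H·P̄·Hᵀ + R = [4135/59]
step 1: K = P̄·Hᵀ·S⁻¹ = [1676/4135; 606/4135]
step 1: x' = x̄ + K·y = [-10327/8270, -626/4135]
step 1: P' = (I − K·H)·P̄ = [9417/8270 -4389/4135; -4389/4135 10596/4135]
step 2: x̄ = F·x = [9701/4135, 10327/8270]
step 2: P̄ = F·P·Fᵀ + Q = [55256/4135 13806/4135; 13806/4135 34227/8270]
step 2: y = z − H·x̄ = [-32591/8270]
step 2: S = H·P̄·Hᵀ + R = [611533/8270]
step 2: K = P̄·Hᵀ·S⁻¹ = [248636/611533; 89451/611533]
step 2: x' = x̄ + K·y = [34989/47041, 31625/47041]
step 2: P' = (I − K·H)·P̄ = [696720/611533 -647532/611533; -647532/611533 1563417/611533]

step 0: x' = [-62/59, -3/118], P' = [63/59 -57/59; -57/59 297/118]
step 1: x' = [-10327/8270, -626/4135], P' = [9417/8270 -4389/4135; -4389/4135 10596/4135]
step 2: x' = [34989/47041, 31625/47041], P' = [696720/611533 -647532/611533; -647532/611533 1563417/611533]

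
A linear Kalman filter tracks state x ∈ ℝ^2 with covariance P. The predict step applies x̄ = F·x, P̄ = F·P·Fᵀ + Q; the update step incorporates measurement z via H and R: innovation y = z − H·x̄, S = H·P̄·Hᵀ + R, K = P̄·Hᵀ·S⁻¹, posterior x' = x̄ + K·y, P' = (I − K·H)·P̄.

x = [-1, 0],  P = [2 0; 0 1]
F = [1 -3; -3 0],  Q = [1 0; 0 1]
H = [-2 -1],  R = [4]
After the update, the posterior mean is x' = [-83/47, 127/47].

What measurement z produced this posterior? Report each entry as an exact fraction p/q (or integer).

x̄ = F·x = [-1, 3]
P̄ = F·P·Fᵀ + Q = [12 -6; -6 19]
S = H·P̄·Hᵀ + R = [47]
K = P̄·Hᵀ·S⁻¹ = [-18/47; -7/47]
x' − x̄ = [-36/47, -14/47] = K·y
y = (KᵀK)⁻¹·Kᵀ·(x' − x̄) = [2]
z = y + H·x̄ = [2] + [-1] = [1]

z = [1]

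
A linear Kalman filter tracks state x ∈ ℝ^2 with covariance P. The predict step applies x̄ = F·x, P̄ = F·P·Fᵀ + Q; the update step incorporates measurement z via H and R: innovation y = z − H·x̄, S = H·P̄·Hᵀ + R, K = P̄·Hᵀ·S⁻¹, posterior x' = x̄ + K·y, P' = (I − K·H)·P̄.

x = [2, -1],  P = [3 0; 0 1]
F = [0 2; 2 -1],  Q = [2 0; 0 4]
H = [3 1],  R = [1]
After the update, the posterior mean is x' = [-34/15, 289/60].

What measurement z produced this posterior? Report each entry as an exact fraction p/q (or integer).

x̄ = F·x = [-2, 5]
P̄ = F·P·Fᵀ + Q = [6 -2; -2 17]
S = H·P̄·Hᵀ + R = [60]
K = P̄·Hᵀ·S⁻¹ = [4/15; 11/60]
x' − x̄ = [-4/15, -11/60] = K·y
y = (KᵀK)⁻¹·Kᵀ·(x' − x̄) = [-1]
z = y + H·x̄ = [-1] + [-1] = [-2]

z = [-2]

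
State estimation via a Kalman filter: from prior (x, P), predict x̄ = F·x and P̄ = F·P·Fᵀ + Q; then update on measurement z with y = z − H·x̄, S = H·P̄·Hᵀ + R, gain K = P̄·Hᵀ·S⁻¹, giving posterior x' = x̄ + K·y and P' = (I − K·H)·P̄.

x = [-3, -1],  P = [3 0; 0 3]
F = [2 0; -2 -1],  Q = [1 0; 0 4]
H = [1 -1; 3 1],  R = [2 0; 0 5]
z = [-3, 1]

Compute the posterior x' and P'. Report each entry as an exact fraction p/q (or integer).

x' = [-717/1033, 2544/1033]
P' = [851/2066 -223/2066; -223/2066 2559/2066]

x̄ = F·x = [-6, 7]
P̄ = F·P·Fᵀ + Q = [13 -12; -12 19]
y = z − H·x̄ = [10, 12]
S = H·P̄·Hᵀ + R = [58 44; 44 69]
K = P̄·Hᵀ·S⁻¹ = [537/2066 233/1033; -1391/2066 189/1033]
x' = x̄ + K·y = [-717/1033, 2544/1033]
P' = (I − K·H)·P̄ = [851/2066 -223/2066; -223/2066 2559/2066]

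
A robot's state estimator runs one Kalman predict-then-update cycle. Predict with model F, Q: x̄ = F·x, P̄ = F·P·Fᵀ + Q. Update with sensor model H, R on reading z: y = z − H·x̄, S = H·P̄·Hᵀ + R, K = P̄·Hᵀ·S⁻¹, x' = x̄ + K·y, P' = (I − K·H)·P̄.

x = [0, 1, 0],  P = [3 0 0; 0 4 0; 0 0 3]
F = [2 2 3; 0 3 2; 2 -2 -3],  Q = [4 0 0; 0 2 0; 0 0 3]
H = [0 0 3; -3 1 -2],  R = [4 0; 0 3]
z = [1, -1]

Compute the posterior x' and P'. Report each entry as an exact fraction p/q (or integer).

x̄ = F·x = [2, 3, -2]
P̄ = F·P·Fᵀ + Q = [59 42 -31; 42 50 -42; -31 -42 58]
y = z − H·x̄ = [7, -2]
S = H·P̄·Hᵀ + R = [526 -195; -195 360]
K = P̄·Hᵀ·S⁻¹ = [-3181/10089 -56533/151335; -2920/10089 -20362/151335; 3331/10089 -52/30267]
x' = x̄ + K·y = [81731/151335, 188129/151335, 9521/30267]
P' = (I − K·H)·P̄ = [364361/151335 796244/151335 -12724/30267; 796244/151335 2210846/151335 -11680/30267; -12724/30267 -11680/30267 13324/30267]

x' = [81731/151335, 188129/151335, 9521/30267]
P' = [364361/151335 796244/151335 -12724/30267; 796244/151335 2210846/151335 -11680/30267; -12724/30267 -11680/30267 13324/30267]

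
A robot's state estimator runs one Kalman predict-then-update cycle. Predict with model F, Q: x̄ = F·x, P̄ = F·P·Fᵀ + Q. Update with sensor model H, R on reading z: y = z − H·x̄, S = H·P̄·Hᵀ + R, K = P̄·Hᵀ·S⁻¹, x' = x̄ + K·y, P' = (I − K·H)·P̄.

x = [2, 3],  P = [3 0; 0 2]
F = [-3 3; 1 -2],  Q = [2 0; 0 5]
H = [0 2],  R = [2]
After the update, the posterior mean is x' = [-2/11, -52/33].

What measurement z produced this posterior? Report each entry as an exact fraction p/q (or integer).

x̄ = F·x = [3, -4]
P̄ = F·P·Fᵀ + Q = [47 -21; -21 16]
S = H·P̄·Hᵀ + R = [66]
K = P̄·Hᵀ·S⁻¹ = [-7/11; 16/33]
x' − x̄ = [-35/11, 80/33] = K·y
y = (KᵀK)⁻¹·Kᵀ·(x' − x̄) = [5]
z = y + H·x̄ = [5] + [-8] = [-3]

z = [-3]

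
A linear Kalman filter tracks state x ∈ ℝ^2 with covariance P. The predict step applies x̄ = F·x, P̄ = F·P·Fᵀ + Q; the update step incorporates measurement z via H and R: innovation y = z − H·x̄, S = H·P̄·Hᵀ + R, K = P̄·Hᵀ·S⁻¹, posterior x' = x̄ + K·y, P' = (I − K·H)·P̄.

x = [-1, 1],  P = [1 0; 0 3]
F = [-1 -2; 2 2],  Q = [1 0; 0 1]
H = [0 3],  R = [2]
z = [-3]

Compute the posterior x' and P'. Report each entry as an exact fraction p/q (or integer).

x̄ = F·x = [-1, 0]
P̄ = F·P·Fᵀ + Q = [14 -14; -14 17]
y = z − H·x̄ = [-3]
S = H·P̄·Hᵀ + R = [155]
K = P̄·Hᵀ·S⁻¹ = [-42/155; 51/155]
x' = x̄ + K·y = [-29/155, -153/155]
P' = (I − K·H)·P̄ = [406/155 -28/155; -28/155 34/155]

x' = [-29/155, -153/155]
P' = [406/155 -28/155; -28/155 34/155]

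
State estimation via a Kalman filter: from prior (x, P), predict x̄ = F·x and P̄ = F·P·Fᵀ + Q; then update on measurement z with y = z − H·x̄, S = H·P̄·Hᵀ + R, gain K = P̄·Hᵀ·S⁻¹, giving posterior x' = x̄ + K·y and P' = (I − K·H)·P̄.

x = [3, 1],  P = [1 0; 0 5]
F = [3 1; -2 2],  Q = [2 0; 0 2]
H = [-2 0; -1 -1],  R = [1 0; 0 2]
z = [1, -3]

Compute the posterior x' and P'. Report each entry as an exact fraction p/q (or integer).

x̄ = F·x = [10, -4]
P̄ = F·P·Fᵀ + Q = [16 4; 4 26]
y = z − H·x̄ = [21, 3]
S = H·P̄·Hᵀ + R = [65 40; 40 52]
K = P̄·Hᵀ·S⁻¹ = [-216/445 -1/89; 196/445 -163/178]
x' = x̄ + K·y = [-101/445, 2227/890]
P' = (I − K·H)·P̄ = [108/445 -98/445; -98/445 913/445]

x' = [-101/445, 2227/890]
P' = [108/445 -98/445; -98/445 913/445]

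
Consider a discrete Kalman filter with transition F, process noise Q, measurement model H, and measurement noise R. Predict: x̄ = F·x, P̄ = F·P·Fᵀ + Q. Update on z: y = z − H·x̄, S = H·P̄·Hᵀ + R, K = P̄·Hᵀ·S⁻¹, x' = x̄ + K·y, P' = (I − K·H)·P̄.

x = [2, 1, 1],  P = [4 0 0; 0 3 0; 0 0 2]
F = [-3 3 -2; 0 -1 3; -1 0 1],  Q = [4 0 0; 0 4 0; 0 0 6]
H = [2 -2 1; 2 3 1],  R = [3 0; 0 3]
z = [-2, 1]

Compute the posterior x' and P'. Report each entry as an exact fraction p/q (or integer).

x̄ = F·x = [-5, 2, -1]
P̄ = F·P·Fᵀ + Q = [75 -21 8; -21 25 6; 8 6 12]
y = z − H·x̄ = [13, 6]
S = H·P̄·Hᵀ + R = [591 158; 158 356]
K = P̄·Hᵀ·S⁻¹ = [28095/92716 24545/185432; -18389/92716 36637/185432; -393/46358 12329/92716]
x' = x̄ + K·y = [-12355/46358, 28143/46358, -7240/23179]
P' = (I − K·H)·P̄ = [337625/185432 -18987/185432 -272327/92716; -18987/185432 44049/185432 7869/92716; -272327/92716 7869/92716 279017/46358]

x' = [-12355/46358, 28143/46358, -7240/23179]
P' = [337625/185432 -18987/185432 -272327/92716; -18987/185432 44049/185432 7869/92716; -272327/92716 7869/92716 279017/46358]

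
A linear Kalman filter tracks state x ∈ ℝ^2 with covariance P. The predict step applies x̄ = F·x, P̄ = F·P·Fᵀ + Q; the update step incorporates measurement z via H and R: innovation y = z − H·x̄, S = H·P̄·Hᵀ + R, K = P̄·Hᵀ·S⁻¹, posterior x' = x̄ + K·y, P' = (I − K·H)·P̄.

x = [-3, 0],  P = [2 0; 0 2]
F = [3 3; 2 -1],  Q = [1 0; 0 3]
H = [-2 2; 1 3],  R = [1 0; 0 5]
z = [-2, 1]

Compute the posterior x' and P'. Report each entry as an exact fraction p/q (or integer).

x̄ = F·x = [-9, -6]
P̄ = F·P·Fᵀ + Q = [37 6; 6 13]
y = z − H·x̄ = [-8, 28]
S = H·P̄·Hᵀ + R = [153 -20; -20 195]
K = P̄·Hᵀ·S⁻¹ = [-314/841 205/841; 726/5887 1433/5887]
x' = x̄ + K·y = [683/841, -1006/5887]
P' = (I − K·H)·P̄ = [374/841 217/841; 217/841 1882/5887]

x' = [683/841, -1006/5887]
P' = [374/841 217/841; 217/841 1882/5887]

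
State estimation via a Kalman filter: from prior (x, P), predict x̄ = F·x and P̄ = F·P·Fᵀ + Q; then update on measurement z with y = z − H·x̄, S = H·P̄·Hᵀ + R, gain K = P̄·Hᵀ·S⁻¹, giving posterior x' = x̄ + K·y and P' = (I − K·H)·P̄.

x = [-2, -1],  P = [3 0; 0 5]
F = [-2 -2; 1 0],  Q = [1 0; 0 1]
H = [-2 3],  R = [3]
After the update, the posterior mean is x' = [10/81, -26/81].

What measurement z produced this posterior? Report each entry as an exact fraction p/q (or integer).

z = [-1]

x̄ = F·x = [6, -2]
P̄ = F·P·Fᵀ + Q = [33 -6; -6 4]
S = H·P̄·Hᵀ + R = [243]
K = P̄·Hᵀ·S⁻¹ = [-28/81; 8/81]
x' − x̄ = [-476/81, 136/81] = K·y
y = (KᵀK)⁻¹·Kᵀ·(x' − x̄) = [17]
z = y + H·x̄ = [17] + [-18] = [-1]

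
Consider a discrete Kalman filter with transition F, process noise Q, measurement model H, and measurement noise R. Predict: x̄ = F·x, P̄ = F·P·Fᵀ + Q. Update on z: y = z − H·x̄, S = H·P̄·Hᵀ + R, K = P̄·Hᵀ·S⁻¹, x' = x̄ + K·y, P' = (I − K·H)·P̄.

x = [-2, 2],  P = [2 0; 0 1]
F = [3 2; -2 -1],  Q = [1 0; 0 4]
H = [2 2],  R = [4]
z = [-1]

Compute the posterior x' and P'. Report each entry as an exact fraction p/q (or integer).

x' = [-5/2, 37/18]
P' = [14 -13; -13 116/9]

x̄ = F·x = [-2, 2]
P̄ = F·P·Fᵀ + Q = [23 -14; -14 13]
y = z − H·x̄ = [-1]
S = H·P̄·Hᵀ + R = [36]
K = P̄·Hᵀ·S⁻¹ = [1/2; -1/18]
x' = x̄ + K·y = [-5/2, 37/18]
P' = (I − K·H)·P̄ = [14 -13; -13 116/9]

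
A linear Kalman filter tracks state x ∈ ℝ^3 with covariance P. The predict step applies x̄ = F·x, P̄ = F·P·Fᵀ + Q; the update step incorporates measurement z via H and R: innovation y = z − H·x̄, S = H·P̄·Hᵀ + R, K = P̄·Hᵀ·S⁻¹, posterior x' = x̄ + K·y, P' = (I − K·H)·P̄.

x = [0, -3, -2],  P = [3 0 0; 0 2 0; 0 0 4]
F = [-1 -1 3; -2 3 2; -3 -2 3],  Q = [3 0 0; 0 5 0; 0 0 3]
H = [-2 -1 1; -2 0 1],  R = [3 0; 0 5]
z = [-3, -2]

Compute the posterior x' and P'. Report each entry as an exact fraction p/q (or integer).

x̄ = F·x = [-3, -13, 0]
P̄ = F·P·Fᵀ + Q = [44 24 49; 24 51 30; 49 30 74]
y = z − H·x̄ = [-22, -8]
S = H·P̄·Hᵀ + R = [144 72; 72 59]
K = P̄·Hᵀ·S⁻¹ = [-101/368 -15/46; -925/1104 33/46; -81/184 3/23]
x' = x̄ + K·y = [1039/184, -169/552, 795/92]
P' = (I − K·H)·P̄ = [5149/368 -297/368 4849/184; -297/368 2245/368 363/184; 4849/184 363/184 4909/92]

x' = [1039/184, -169/552, 795/92]
P' = [5149/368 -297/368 4849/184; -297/368 2245/368 363/184; 4849/184 363/184 4909/92]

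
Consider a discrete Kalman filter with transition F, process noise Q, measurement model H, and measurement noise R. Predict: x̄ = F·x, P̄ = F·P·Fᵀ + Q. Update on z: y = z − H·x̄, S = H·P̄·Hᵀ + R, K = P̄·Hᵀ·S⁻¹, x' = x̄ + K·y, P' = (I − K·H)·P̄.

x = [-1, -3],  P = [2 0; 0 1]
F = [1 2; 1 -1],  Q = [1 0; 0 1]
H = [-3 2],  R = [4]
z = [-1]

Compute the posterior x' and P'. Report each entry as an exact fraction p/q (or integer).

x̄ = F·x = [-7, 2]
P̄ = F·P·Fᵀ + Q = [7 0; 0 4]
y = z − H·x̄ = [-26]
S = H·P̄·Hᵀ + R = [83]
K = P̄·Hᵀ·S⁻¹ = [-21/83; 8/83]
x' = x̄ + K·y = [-35/83, -42/83]
P' = (I − K·H)·P̄ = [140/83 168/83; 168/83 268/83]

x' = [-35/83, -42/83]
P' = [140/83 168/83; 168/83 268/83]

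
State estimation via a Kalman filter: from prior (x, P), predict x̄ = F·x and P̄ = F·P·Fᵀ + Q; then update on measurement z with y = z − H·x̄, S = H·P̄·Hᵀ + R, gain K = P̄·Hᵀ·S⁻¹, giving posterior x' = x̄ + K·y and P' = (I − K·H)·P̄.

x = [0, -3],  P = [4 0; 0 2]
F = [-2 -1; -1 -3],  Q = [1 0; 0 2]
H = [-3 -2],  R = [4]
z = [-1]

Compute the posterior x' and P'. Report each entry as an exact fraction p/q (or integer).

x' = [-893/439, 1611/439]
P' = [1116/439 -1504/439; -1504/439 2436/439]

x̄ = F·x = [3, 9]
P̄ = F·P·Fᵀ + Q = [19 14; 14 24]
y = z − H·x̄ = [26]
S = H·P̄·Hᵀ + R = [439]
K = P̄·Hᵀ·S⁻¹ = [-85/439; -90/439]
x' = x̄ + K·y = [-893/439, 1611/439]
P' = (I − K·H)·P̄ = [1116/439 -1504/439; -1504/439 2436/439]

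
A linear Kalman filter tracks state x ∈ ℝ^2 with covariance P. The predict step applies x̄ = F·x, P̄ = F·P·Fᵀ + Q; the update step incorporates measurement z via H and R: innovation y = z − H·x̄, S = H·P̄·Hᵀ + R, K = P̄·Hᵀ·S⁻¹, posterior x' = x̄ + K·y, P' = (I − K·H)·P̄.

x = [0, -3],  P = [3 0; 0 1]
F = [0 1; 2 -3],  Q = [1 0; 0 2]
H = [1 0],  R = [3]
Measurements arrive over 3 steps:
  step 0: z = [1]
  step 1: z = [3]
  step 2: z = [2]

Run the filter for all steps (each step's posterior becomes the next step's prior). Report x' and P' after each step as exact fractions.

step 0: x' = [-7/5, 33/5], P' = [6/5 -9/5; -9/5 106/5]
step 1: x' = [24/7, -13], P' = [37/14 -8; -8 40]
step 2: x' = [43/44, -39/77], P' = [123/44 -102/11; -102/11 3712/77]

step 0: x̄ = F·x = [-3, 9]
step 0: P̄ = F·P·Fᵀ + Q = [2 -3; -3 23]
step 0: y = z − H·x̄ = [4]
step 0: S = H·P̄·Hᵀ + R = [5]
step 0: K = P̄·Hᵀ·S⁻¹ = [2/5; -3/5]
step 0: x' = x̄ + K·y = [-7/5, 33/5]
step 0: P' = (I − K·H)·P̄ = [6/5 -9/5; -9/5 106/5]
step 1: x̄ = F·x = [33/5, -113/5]
step 1: P̄ = F·P·Fᵀ + Q = [111/5 -336/5; -336/5 1096/5]
step 1: y = z − H·x̄ = [-18/5]
step 1: S = H·P̄·Hᵀ + R = [126/5]
step 1: K = P̄·Hᵀ·S⁻¹ = [37/42; -8/3]
step 1: x' = x̄ + K·y = [24/7, -13]
step 1: P' = (I − K·H)·P̄ = [37/14 -8; -8 40]
step 2: x̄ = F·x = [-13, 321/7]
step 2: P̄ = F·P·Fᵀ + Q = [41 -136; -136 3280/7]
step 2: y = z − H·x̄ = [15]
step 2: S = H·P̄·Hᵀ + R = [44]
step 2: K = P̄·Hᵀ·S⁻¹ = [41/44; -34/11]
step 2: x' = x̄ + K·y = [43/44, -39/77]
step 2: P' = (I − K·H)·P̄ = [123/44 -102/11; -102/11 3712/77]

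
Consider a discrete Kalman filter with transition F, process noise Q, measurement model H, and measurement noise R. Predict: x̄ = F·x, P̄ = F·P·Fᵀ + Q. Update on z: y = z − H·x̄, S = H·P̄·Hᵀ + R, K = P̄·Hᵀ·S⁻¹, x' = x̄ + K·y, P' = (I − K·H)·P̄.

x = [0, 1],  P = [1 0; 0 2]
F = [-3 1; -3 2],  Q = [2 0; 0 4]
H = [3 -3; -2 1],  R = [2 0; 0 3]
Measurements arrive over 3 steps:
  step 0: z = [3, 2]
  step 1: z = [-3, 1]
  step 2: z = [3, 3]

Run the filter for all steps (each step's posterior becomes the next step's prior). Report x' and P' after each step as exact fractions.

step 0: x' = [-649/300, -917/300], P' = [1547/600 1651/600; 1651/600 1883/600]
step 1: x' = [9221/168111, 164038/168111], P' = [347642/168111 362098/168111; 362098/168111 410516/168111]
step 2: x' = [-51353/29067, -575729/232536], P' = [1739248/862321 1812136/862321; 1812136/862321 8236845/3449284]

step 0: x̄ = F·x = [1, 2]
step 0: P̄ = F·P·Fᵀ + Q = [13 13; 13 21]
step 0: y = z − H·x̄ = [6, 2]
step 0: S = H·P̄·Hᵀ + R = [74 -24; -24 24]
step 0: K = P̄·Hᵀ·S⁻¹ = [-13/50 -481/600; -29/50 -473/600]
step 0: x' = x̄ + K·y = [-649/300, -917/300]
step 0: P' = (I − K·H)·P̄ = [1547/600 1651/600; 1651/600 1883/600]
step 1: x̄ = F·x = [103/30, 113/300]
step 1: P̄ = F·P·Fᵀ + Q = [71/6 283/60; 283/60 4043/600]
step 1: y = z − H·x̄ = [-1217/100, 749/100]
step 1: S = H·P̄·Hᵀ + R = [16849/200 -9753/200; -9753/200 7641/200]
step 1: K = P̄·Hᵀ·S⁻¹ = [-7228/56037 -111062/168111; -24209/56037 -104560/168111]
step 1: x' = x̄ + K·y = [9221/168111, 164038/168111]
step 1: P' = (I − K·H)·P̄ = [347642/168111 362098/168111; 362098/168111 410516/168111]
step 2: x̄ = F·x = [136375/168111, 300413/168111]
step 2: P̄ = F·P·Fᵀ + Q = [1702928/168111 690928/168111; 690928/168111 1098110/168111]
step 2: y = z − H·x̄ = [332149/56037, 158890/56037]
step 2: S = H·P̄·Hᵀ + R = [1456540/18679 -810394/18679; -810394/18679 627827/18679]
step 2: K = P̄·Hᵀ·S⁻¹ = [-109332/862321 -1666360/2586963; -2964903/6898568 -6260243/10347852]
step 2: x' = x̄ + K·y = [-51353/29067, -575729/232536]
step 2: P' = (I − K·H)·P̄ = [1739248/862321 1812136/862321; 1812136/862321 8236845/3449284]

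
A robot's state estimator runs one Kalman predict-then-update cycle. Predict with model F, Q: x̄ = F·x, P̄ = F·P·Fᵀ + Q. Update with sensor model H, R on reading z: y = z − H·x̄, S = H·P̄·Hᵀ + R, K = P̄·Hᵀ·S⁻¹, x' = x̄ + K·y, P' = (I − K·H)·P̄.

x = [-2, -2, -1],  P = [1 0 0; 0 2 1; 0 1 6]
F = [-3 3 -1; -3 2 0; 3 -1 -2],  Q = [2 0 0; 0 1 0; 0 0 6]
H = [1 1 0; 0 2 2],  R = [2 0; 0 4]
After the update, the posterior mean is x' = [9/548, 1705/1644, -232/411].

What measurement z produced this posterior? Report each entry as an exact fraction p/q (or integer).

x̄ = F·x = [1, 2, -2]
P̄ = F·P·Fᵀ + Q = [29 19 -8; 19 18 -17; -8 -17 45]
S = H·P̄·Hᵀ + R = [87 24; 24 120]
K = P̄·Hᵀ·S⁻¹ = [218/411 127/1644; 61/137 -119/1644; -181/411 76/137]
x' − x̄ = [-539/548, -1583/1644, 590/411] = K·y
y = (KᵀK)⁻¹·Kᵀ·(x' − x̄) = [-2, 1]
z = y + H·x̄ = [-2, 1] + [3, 0] = [1, 1]

z = [1, 1]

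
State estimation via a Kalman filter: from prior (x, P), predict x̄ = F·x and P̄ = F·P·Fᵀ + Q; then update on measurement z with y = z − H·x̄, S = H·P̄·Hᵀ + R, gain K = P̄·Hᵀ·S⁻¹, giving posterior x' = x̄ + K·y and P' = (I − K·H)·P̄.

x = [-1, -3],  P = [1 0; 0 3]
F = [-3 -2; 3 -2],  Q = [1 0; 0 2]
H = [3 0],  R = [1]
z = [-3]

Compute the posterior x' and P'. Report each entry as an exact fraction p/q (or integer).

x' = [-189/199, 327/199]
P' = [22/199 3/199; 3/199 4496/199]

x̄ = F·x = [9, 3]
P̄ = F·P·Fᵀ + Q = [22 3; 3 23]
y = z − H·x̄ = [-30]
S = H·P̄·Hᵀ + R = [199]
K = P̄·Hᵀ·S⁻¹ = [66/199; 9/199]
x' = x̄ + K·y = [-189/199, 327/199]
P' = (I − K·H)·P̄ = [22/199 3/199; 3/199 4496/199]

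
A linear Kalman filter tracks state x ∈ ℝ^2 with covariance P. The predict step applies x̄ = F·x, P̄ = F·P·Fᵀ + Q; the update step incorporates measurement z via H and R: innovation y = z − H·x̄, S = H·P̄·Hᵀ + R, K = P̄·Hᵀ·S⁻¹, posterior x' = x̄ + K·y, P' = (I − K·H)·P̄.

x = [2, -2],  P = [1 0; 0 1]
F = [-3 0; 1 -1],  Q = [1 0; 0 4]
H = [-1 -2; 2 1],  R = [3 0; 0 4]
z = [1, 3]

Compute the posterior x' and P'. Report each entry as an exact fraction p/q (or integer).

x̄ = F·x = [-6, 4]
P̄ = F·P·Fᵀ + Q = [10 -3; -3 6]
y = z − H·x̄ = [3, 11]
S = H·P̄·Hᵀ + R = [25 -17; -17 38]
K = P̄·Hᵀ·S⁻¹ = [137/661 357/661; -342/661 -153/661]
x' = x̄ + K·y = [372/661, -65/661]
P' = (I − K·H)·P̄ = [1089/661 -750/661; -750/661 888/661]

x' = [372/661, -65/661]
P' = [1089/661 -750/661; -750/661 888/661]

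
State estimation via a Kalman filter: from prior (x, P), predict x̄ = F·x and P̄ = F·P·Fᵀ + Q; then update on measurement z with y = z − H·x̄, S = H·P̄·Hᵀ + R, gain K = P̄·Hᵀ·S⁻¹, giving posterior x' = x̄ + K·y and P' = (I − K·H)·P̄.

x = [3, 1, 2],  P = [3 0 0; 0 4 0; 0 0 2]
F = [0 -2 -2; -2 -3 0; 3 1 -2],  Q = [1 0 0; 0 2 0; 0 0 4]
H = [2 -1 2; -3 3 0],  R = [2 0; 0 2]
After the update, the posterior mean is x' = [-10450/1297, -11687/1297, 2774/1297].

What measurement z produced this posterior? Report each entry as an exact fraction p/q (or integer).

z = [-3, -3]

x̄ = F·x = [-6, -9, 6]
P̄ = F·P·Fᵀ + Q = [25 24 0; 24 50 -30; 0 -30 43]
S = H·P̄·Hᵀ + R = [348 -264; -264 245]
K = P̄·Hᵀ·S⁻¹ = [2789/7782 485/1297; 2701/7782 898/1297; 1165/3891 -58/1297]
x' − x̄ = [-2668/1297, -14/1297, -5008/1297] = K·y
y = (KᵀK)⁻¹·Kᵀ·(x' − x̄) = [-12, 6]
z = y + H·x̄ = [-12, 6] + [9, -9] = [-3, -3]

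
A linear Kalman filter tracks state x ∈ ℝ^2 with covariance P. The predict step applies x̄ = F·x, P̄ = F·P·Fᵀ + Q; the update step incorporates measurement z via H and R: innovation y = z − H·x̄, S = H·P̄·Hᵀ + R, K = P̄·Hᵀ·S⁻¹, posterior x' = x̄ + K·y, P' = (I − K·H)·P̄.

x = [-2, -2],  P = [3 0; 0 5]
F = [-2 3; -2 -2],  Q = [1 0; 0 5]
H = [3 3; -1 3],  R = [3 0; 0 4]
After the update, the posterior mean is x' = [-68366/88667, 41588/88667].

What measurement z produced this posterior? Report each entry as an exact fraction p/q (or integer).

z = [-1, 2]

x̄ = F·x = [-2, 8]
P̄ = F·P·Fᵀ + Q = [58 -18; -18 37]
S = H·P̄·Hᵀ + R = [534 51; 51 503]
K = P̄·Hᵀ·S⁻¹ = [22024/88667 -21976/88667; 7364/88667 21993/88667]
x' − x̄ = [108968/88667, -667748/88667] = K·y
y = (KᵀK)⁻¹·Kᵀ·(x' − x̄) = [-19, -24]
z = y + H·x̄ = [-19, -24] + [18, 26] = [-1, 2]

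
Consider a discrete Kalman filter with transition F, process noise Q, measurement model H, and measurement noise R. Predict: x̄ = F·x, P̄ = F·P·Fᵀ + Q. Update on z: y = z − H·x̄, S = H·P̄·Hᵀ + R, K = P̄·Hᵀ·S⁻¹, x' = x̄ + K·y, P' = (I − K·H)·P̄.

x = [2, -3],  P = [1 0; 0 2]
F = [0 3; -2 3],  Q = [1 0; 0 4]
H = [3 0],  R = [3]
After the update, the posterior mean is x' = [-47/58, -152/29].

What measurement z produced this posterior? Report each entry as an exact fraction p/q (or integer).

x̄ = F·x = [-9, -13]
P̄ = F·P·Fᵀ + Q = [19 18; 18 26]
S = H·P̄·Hᵀ + R = [174]
K = P̄·Hᵀ·S⁻¹ = [19/58; 9/29]
x' − x̄ = [475/58, 225/29] = K·y
y = (KᵀK)⁻¹·Kᵀ·(x' − x̄) = [25]
z = y + H·x̄ = [25] + [-27] = [-2]

z = [-2]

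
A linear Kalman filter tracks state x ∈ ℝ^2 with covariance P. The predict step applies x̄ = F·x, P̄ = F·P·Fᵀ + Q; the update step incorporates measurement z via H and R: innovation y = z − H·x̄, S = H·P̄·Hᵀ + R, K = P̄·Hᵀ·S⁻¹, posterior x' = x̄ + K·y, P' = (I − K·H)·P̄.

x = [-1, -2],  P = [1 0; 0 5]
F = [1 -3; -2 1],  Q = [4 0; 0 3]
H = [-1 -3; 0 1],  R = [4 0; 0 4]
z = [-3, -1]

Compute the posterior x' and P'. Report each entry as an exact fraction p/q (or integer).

x̄ = F·x = [5, 0]
P̄ = F·P·Fᵀ + Q = [50 -17; -17 12]
y = z − H·x̄ = [2, -1]
S = H·P̄·Hᵀ + R = [60 -19; -19 16]
K = P̄·Hᵀ·S⁻¹ = [-307/599 -1001/599; -76/599 359/599]
x' = x̄ + K·y = [3382/599, -511/599]
P' = (I − K·H)·P̄ = [13240/599 -4004/599; -4004/599 1436/599]

x' = [3382/599, -511/599]
P' = [13240/599 -4004/599; -4004/599 1436/599]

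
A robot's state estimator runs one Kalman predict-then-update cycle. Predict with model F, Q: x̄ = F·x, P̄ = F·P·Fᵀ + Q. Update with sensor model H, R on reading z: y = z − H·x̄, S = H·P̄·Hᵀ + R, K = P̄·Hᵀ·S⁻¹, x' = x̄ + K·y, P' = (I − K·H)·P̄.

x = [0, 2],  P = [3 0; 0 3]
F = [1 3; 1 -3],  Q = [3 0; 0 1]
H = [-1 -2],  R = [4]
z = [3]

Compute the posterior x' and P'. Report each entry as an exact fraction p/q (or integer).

x̄ = F·x = [6, -6]
P̄ = F·P·Fᵀ + Q = [33 -24; -24 31]
y = z − H·x̄ = [-3]
S = H·P̄·Hᵀ + R = [65]
K = P̄·Hᵀ·S⁻¹ = [3/13; -38/65]
x' = x̄ + K·y = [69/13, -276/65]
P' = (I − K·H)·P̄ = [384/13 -198/13; -198/13 571/65]

x' = [69/13, -276/65]
P' = [384/13 -198/13; -198/13 571/65]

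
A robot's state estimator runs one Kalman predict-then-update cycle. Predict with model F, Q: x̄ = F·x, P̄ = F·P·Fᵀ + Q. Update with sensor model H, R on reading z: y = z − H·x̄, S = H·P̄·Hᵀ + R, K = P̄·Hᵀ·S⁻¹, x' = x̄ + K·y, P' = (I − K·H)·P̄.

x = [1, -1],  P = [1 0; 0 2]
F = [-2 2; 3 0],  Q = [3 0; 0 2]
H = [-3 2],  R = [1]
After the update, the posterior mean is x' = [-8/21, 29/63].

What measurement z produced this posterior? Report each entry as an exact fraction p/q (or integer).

z = [2]

x̄ = F·x = [-4, 3]
P̄ = F·P·Fᵀ + Q = [15 -6; -6 11]
S = H·P̄·Hᵀ + R = [252]
K = P̄·Hᵀ·S⁻¹ = [-19/84; 10/63]
x' − x̄ = [76/21, -160/63] = K·y
y = (KᵀK)⁻¹·Kᵀ·(x' − x̄) = [-16]
z = y + H·x̄ = [-16] + [18] = [2]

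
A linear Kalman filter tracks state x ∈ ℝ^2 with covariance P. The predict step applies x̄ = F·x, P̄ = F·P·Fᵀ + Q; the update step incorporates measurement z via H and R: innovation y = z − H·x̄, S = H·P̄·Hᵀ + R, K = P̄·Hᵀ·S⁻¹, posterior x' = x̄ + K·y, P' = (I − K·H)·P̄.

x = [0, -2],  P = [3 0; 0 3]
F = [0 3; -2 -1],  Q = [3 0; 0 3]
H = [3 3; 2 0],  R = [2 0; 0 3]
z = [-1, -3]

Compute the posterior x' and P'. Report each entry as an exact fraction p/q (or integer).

x' = [-9321/5860, 7319/5860]
P' = [4191/5860 -4149/5860; -4149/5860 5391/5860]

x̄ = F·x = [-6, 2]
P̄ = F·P·Fᵀ + Q = [30 -9; -9 18]
y = z − H·x̄ = [11, 9]
S = H·P̄·Hᵀ + R = [272 126; 126 123]
K = P̄·Hᵀ·S⁻¹ = [63/5860 1397/2930; 1863/5860 -1383/2930]
x' = x̄ + K·y = [-9321/5860, 7319/5860]
P' = (I − K·H)·P̄ = [4191/5860 -4149/5860; -4149/5860 5391/5860]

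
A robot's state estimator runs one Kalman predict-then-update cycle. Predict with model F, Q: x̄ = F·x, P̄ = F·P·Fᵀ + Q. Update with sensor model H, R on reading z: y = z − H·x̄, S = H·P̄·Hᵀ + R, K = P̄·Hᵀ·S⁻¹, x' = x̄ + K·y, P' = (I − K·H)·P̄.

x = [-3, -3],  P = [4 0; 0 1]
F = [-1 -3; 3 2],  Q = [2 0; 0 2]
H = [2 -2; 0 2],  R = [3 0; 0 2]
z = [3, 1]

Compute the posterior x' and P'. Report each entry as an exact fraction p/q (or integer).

x̄ = F·x = [12, -15]
P̄ = F·P·Fᵀ + Q = [15 -18; -18 42]
y = z − H·x̄ = [-51, 31]
S = H·P̄·Hᵀ + R = [375 -240; -240 170]
K = P̄·Hᵀ·S⁻¹ = [86/205 78/205; -8/205 18/41]
x' = x̄ + K·y = [12/5, 3/5]
P' = (I − K·H)·P̄ = [207/205 78/205; 78/205 18/41]

x' = [12/5, 3/5]
P' = [207/205 78/205; 78/205 18/41]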